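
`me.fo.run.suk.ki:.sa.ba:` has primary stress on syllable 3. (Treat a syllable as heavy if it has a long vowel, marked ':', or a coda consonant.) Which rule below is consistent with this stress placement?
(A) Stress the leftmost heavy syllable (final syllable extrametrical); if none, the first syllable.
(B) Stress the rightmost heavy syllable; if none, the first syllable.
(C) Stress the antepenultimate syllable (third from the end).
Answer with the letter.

Rule A → syllable 3 ✓.
Rule B → syllable 7 (observed: 3).
Rule C → syllable 5 (observed: 3).

A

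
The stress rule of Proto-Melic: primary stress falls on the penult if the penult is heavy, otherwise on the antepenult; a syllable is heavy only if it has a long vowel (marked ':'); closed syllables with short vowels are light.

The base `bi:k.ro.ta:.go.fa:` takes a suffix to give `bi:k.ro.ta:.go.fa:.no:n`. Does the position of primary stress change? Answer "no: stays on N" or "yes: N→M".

yes: 3→5

Base `bi:k.ro.ta:.go.fa:` (5 syllables):
  Weights: 3 ta: H, 4 go L, 5 fa: H.
  The penult (syllable 4, go) is light, so stress falls on the antepenult (syllable 3, ta:).
  → primary stress on syllable 3.
Suffixed `bi:k.ro.ta:.go.fa:.no:n` (6 syllables):
  Weights: 4 go L, 5 fa: H, 6 no:n H.
  The penult (syllable 5, fa:) is heavy, so it takes stress.
  → primary stress on syllable 5.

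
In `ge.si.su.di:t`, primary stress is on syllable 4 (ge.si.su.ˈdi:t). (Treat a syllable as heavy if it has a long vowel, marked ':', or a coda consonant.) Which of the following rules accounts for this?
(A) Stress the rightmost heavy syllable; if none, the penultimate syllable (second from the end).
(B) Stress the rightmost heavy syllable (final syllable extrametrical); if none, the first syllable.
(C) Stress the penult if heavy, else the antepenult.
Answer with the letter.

Rule A → syllable 4 ✓.
Rule B → syllable 1 (observed: 4).
Rule C → syllable 2 (observed: 4).

A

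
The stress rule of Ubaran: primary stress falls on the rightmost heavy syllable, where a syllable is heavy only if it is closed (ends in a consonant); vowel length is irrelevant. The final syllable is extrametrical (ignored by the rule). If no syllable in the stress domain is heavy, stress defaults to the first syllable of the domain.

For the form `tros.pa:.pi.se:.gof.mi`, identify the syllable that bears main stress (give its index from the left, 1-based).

The final syllable (6, mi) is extrametrical; the stress domain is syllables 1–5.
Weights: 1 tros H, 2 pa: L, 3 pi L, 4 se: L, 5 gof H.
Heavy syllables in the domain: 1, 5. The rightmost is syllable 5 (gof).
Primary stress: syllable 5 → tros.pa:.pi.se:.ˈgof.mi.

5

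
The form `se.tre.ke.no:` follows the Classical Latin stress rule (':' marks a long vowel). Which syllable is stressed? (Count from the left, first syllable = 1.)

2

Classical Latin: stress the penult if heavy (long vowel or closed), else the antepenult.
Weights: 2 tre L, 3 ke L, 4 no: H.
The penult (syllable 3, ke) is light, so stress falls on the antepenult (syllable 2, tre).
Stress on syllable 2: se.ˈtre.ke.no:.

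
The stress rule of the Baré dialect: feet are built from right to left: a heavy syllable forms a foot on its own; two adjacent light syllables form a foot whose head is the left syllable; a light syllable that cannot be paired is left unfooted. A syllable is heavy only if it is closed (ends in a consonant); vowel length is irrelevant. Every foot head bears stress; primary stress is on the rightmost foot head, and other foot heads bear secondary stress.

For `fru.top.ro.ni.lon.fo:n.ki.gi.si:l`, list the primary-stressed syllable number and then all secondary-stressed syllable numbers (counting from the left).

primary 9, secondary 2, 3, 5, 6, 7

Weights: 1 fru L, 2 top H, 3 ro L, 4 ni L, 5 lon H, 6 fo:n H, 7 ki L, 8 gi L, 9 si:l H.
Parse right to left (heavy = foot alone; LL = one foot; stranded L unfooted): fru (ˈtop) (ˈro.ni) (ˈlon) (ˈfo:n) (ˈki.gi) (ˈsi:l).
Foot heads: 2, 3, 5, 6, 7, 9.
Primary stress on the rightmost head = syllable 9.
Secondary stress on 2, 3, 5, 6, 7: fru.ˌtop.ˌro.ni.ˌlon.ˌfo:n.ˌki.gi.ˈsi:l.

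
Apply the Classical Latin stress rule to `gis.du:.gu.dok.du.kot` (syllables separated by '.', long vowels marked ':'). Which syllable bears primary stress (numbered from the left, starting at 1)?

Classical Latin: stress the penult if heavy (long vowel or closed), else the antepenult.
Weights: 4 dok H, 5 du L, 6 kot H.
The penult (syllable 5, du) is light, so stress falls on the antepenult (syllable 4, dok).
Stress on syllable 4: gis.du:.gu.ˈdok.du.kot.

4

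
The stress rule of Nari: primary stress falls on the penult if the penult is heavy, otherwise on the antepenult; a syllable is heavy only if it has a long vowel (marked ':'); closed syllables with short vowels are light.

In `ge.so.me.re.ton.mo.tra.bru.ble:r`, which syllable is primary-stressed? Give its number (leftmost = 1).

Weights: 7 tra L, 8 bru L, 9 ble:r H.
The penult (syllable 8, bru) is light, so stress falls on the antepenult (syllable 7, tra).
Primary stress: syllable 7 → ge.so.me.re.ton.mo.ˈtra.bru.ble:r.

7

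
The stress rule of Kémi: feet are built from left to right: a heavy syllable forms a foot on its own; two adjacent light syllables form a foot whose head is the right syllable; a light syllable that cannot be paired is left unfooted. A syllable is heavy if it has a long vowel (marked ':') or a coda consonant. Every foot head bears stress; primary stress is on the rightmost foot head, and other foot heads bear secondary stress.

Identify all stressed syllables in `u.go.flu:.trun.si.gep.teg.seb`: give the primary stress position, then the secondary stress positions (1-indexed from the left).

primary 8, secondary 2, 3, 4, 6, 7

Weights: 1 u L, 2 go L, 3 flu: H, 4 trun H, 5 si L, 6 gep H, 7 teg H, 8 seb H.
Parse left to right (heavy = foot alone; LL = one foot; stranded L unfooted): (u.ˈgo) (ˈflu:) (ˈtrun) si (ˈgep) (ˈteg) (ˈseb).
Foot heads: 2, 3, 4, 6, 7, 8.
Primary stress on the rightmost head = syllable 8.
Secondary stress on 2, 3, 4, 6, 7: u.ˌgo.ˌflu:.ˌtrun.si.ˌgep.ˌteg.ˈseb.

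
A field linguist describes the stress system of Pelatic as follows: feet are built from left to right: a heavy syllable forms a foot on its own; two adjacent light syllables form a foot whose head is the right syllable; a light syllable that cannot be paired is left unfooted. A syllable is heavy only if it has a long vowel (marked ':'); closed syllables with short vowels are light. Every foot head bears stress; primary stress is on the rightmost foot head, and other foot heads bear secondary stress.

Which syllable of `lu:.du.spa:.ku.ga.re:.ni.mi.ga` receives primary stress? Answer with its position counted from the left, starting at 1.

8

Weights: 1 lu: H, 2 du L, 3 spa: H, 4 ku L, 5 ga L, 6 re: H, 7 ni L, 8 mi L, 9 ga L.
Parse left to right (heavy = foot alone; LL = one foot; stranded L unfooted): (ˈlu:) du (ˈspa:) (ku.ˈga) (ˈre:) (ni.ˈmi) ga.
Foot heads: 1, 3, 5, 6, 8.
Primary stress on the rightmost head = syllable 8.
Primary stress: syllable 8 → lu:.du.spa:.ku.ga.re:.ni.ˈmi.ga.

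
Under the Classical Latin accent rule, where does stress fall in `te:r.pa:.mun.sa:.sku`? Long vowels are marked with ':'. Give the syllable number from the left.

Classical Latin: stress the penult if heavy (long vowel or closed), else the antepenult.
Weights: 3 mun H, 4 sa: H, 5 sku L.
The penult (syllable 4, sa:) is heavy, so it takes stress.
Stress on syllable 4: te:r.pa:.mun.ˈsa:.sku.

4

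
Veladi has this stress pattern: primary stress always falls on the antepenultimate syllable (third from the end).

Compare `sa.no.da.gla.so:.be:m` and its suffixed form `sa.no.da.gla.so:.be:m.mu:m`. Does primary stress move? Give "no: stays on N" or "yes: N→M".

Base `sa.no.da.gla.so:.be:m` (6 syllables):
  The word has 6 syllables; the antepenultimate syllable (third from the end) is syllable 4 (gla).
  → primary stress on syllable 4.
Suffixed `sa.no.da.gla.so:.be:m.mu:m` (7 syllables):
  The word has 7 syllables; the antepenultimate syllable (third from the end) is syllable 5 (so:).
  → primary stress on syllable 5.

yes: 4→5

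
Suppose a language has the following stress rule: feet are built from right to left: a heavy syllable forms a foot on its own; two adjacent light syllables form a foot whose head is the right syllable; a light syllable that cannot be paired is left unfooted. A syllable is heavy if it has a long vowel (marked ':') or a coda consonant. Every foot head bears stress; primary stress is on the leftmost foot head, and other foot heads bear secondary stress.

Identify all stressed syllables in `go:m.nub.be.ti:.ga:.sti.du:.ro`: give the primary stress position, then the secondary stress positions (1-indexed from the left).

primary 1, secondary 2, 4, 5, 7

Weights: 1 go:m H, 2 nub H, 3 be L, 4 ti: H, 5 ga: H, 6 sti L, 7 du: H, 8 ro L.
Parse right to left (heavy = foot alone; LL = one foot; stranded L unfooted): (ˈgo:m) (ˈnub) be (ˈti:) (ˈga:) sti (ˈdu:) ro.
Foot heads: 1, 2, 4, 5, 7.
Primary stress on the leftmost head = syllable 1.
Secondary stress on 2, 4, 5, 7: ˈgo:m.ˌnub.be.ˌti:.ˌga:.sti.ˌdu:.ro.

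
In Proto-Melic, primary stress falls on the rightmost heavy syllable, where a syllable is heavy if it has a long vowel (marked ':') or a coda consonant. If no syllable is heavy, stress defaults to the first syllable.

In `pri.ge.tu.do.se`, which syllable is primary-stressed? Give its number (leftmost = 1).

Weights: 1 pri L, 2 ge L, 3 tu L, 4 do L, 5 se L.
No heavy syllable in the domain; default to the first syllable = syllable 1.
Primary stress: syllable 1 → ˈpri.ge.tu.do.se.

1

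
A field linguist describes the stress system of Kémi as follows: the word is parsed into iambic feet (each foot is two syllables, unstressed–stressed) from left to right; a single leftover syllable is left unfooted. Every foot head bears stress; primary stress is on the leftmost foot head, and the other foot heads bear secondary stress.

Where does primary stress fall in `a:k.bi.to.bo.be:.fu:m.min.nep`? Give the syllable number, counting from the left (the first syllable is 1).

Parse left to right into iambic (σˈσ) feet: (a:k.ˈbi) (to.ˈbo) (be:.ˈfu:m) (min.ˈnep).
Foot heads (stressed positions): 2, 4, 6, 8.
End Rule Leftmost: primary stress on the leftmost head = syllable 2.
Primary stress: syllable 2 → a:k.ˈbi.to.bo.be:.fu:m.min.nep.

2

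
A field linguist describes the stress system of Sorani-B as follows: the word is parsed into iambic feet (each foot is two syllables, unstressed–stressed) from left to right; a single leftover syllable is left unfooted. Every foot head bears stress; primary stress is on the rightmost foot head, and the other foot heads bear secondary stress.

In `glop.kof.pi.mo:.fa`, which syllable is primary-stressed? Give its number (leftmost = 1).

4

Parse left to right into iambic (σˈσ) feet: (glop.ˈkof) (pi.ˈmo:) fa. Syllable 5 is left unfooted.
Foot heads (stressed positions): 2, 4.
End Rule Rightmost: primary stress on the rightmost head = syllable 4.
Primary stress: syllable 4 → glop.kof.pi.ˈmo:.fa.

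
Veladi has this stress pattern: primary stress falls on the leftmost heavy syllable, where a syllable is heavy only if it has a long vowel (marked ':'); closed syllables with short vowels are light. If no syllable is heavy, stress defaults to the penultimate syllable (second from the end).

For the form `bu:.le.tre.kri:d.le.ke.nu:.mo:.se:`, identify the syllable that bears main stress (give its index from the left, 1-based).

1

Weights: 1 bu: H, 2 le L, 3 tre L, 4 kri:d H, 5 le L, 6 ke L, 7 nu: H, 8 mo: H, 9 se: H.
Heavy syllables in the domain: 1, 4, 7, 8, 9. The leftmost is syllable 1 (bu:).
Primary stress: syllable 1 → ˈbu:.le.tre.kri:d.le.ke.nu:.mo:.se:.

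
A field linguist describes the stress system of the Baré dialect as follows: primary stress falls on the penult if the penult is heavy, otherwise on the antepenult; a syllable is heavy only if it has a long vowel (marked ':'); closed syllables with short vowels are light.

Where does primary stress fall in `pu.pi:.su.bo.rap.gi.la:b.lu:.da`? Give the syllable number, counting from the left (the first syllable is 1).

8

Weights: 7 la:b H, 8 lu: H, 9 da L.
The penult (syllable 8, lu:) is heavy, so it takes stress.
Primary stress: syllable 8 → pu.pi:.su.bo.rap.gi.la:b.ˈlu:.da.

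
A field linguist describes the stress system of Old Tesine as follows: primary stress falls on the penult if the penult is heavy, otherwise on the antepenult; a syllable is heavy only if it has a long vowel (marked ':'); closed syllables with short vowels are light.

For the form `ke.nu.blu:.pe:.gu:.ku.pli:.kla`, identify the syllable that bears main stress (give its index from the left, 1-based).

7

Weights: 6 ku L, 7 pli: H, 8 kla L.
The penult (syllable 7, pli:) is heavy, so it takes stress.
Primary stress: syllable 7 → ke.nu.blu:.pe:.gu:.ku.ˈpli:.kla.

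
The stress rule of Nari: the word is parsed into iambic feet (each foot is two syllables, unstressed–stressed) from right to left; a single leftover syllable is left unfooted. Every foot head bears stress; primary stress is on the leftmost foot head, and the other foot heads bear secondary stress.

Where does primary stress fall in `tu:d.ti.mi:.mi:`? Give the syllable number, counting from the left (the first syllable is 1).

Parse right to left into iambic (σˈσ) feet: (tu:d.ˈti) (mi:.ˈmi:).
Foot heads (stressed positions): 2, 4.
End Rule Leftmost: primary stress on the leftmost head = syllable 2.
Primary stress: syllable 2 → tu:d.ˈti.mi:.mi:.

2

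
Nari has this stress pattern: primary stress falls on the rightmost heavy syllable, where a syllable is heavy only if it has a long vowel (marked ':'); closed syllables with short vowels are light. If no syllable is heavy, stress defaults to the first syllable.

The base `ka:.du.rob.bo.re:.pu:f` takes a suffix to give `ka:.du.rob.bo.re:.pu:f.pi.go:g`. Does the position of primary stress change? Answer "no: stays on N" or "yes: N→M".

Base `ka:.du.rob.bo.re:.pu:f` (6 syllables):
  Weights: 1 ka: H, 2 du L, 3 rob L, 4 bo L, 5 re: H, 6 pu:f H.
  Heavy syllables in the domain: 1, 5, 6. The rightmost is syllable 6 (pu:f).
  → primary stress on syllable 6.
Suffixed `ka:.du.rob.bo.re:.pu:f.pi.go:g` (8 syllables):
  Weights: 1 ka: H, 2 du L, 3 rob L, 4 bo L, 5 re: H, 6 pu:f H, 7 pi L, 8 go:g H.
  Heavy syllables in the domain: 1, 5, 6, 8. The rightmost is syllable 8 (go:g).
  → primary stress on syllable 8.

yes: 6→8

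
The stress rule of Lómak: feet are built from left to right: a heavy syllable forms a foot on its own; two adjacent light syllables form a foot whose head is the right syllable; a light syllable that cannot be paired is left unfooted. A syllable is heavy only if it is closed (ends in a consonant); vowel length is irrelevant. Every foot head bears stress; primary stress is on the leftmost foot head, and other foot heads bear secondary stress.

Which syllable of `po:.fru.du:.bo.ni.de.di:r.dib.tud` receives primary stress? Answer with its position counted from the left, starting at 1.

Weights: 1 po: L, 2 fru L, 3 du: L, 4 bo L, 5 ni L, 6 de L, 7 di:r H, 8 dib H, 9 tud H.
Parse left to right (heavy = foot alone; LL = one foot; stranded L unfooted): (po:.ˈfru) (du:.ˈbo) (ni.ˈde) (ˈdi:r) (ˈdib) (ˈtud).
Foot heads: 2, 4, 6, 7, 8, 9.
Primary stress on the leftmost head = syllable 2.
Primary stress: syllable 2 → po:.ˈfru.du:.bo.ni.de.di:r.dib.tud.

2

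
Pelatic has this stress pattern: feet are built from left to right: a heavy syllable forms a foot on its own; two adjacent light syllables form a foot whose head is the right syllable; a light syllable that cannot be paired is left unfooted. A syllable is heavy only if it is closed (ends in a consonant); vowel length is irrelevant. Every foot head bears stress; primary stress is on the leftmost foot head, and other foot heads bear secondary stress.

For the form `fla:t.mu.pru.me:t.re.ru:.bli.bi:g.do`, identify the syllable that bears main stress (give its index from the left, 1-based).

Weights: 1 fla:t H, 2 mu L, 3 pru L, 4 me:t H, 5 re L, 6 ru: L, 7 bli L, 8 bi:g H, 9 do L.
Parse left to right (heavy = foot alone; LL = one foot; stranded L unfooted): (ˈfla:t) (mu.ˈpru) (ˈme:t) (re.ˈru:) bli (ˈbi:g) do.
Foot heads: 1, 3, 4, 6, 8.
Primary stress on the leftmost head = syllable 1.
Primary stress: syllable 1 → ˈfla:t.mu.pru.me:t.re.ru:.bli.bi:g.do.

1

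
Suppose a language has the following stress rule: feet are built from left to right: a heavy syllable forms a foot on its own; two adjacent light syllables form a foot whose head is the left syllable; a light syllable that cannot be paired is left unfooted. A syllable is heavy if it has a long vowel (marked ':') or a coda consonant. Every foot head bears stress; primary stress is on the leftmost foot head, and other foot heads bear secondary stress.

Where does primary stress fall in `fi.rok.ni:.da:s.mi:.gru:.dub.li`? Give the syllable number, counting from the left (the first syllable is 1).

2

Weights: 1 fi L, 2 rok H, 3 ni: H, 4 da:s H, 5 mi: H, 6 gru: H, 7 dub H, 8 li L.
Parse left to right (heavy = foot alone; LL = one foot; stranded L unfooted): fi (ˈrok) (ˈni:) (ˈda:s) (ˈmi:) (ˈgru:) (ˈdub) li.
Foot heads: 2, 3, 4, 5, 6, 7.
Primary stress on the leftmost head = syllable 2.
Primary stress: syllable 2 → fi.ˈrok.ni:.da:s.mi:.gru:.dub.li.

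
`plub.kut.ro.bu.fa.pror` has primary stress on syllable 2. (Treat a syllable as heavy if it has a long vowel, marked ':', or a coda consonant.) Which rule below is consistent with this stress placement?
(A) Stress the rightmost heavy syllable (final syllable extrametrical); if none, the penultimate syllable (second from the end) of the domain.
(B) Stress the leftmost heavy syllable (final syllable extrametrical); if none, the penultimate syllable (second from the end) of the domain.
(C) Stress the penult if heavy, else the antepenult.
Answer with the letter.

Rule A → syllable 2 ✓.
Rule B → syllable 1 (observed: 2).
Rule C → syllable 4 (observed: 2).

A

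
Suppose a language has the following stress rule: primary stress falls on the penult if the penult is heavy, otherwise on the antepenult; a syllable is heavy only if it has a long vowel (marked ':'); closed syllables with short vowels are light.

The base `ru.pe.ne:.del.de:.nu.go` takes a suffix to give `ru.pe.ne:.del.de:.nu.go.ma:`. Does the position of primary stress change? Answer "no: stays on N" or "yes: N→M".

yes: 5→6

Base `ru.pe.ne:.del.de:.nu.go` (7 syllables):
  Weights: 5 de: H, 6 nu L, 7 go L.
  The penult (syllable 6, nu) is light, so stress falls on the antepenult (syllable 5, de:).
  → primary stress on syllable 5.
Suffixed `ru.pe.ne:.del.de:.nu.go.ma:` (8 syllables):
  Weights: 6 nu L, 7 go L, 8 ma: H.
  The penult (syllable 7, go) is light, so stress falls on the antepenult (syllable 6, nu).
  → primary stress on syllable 6.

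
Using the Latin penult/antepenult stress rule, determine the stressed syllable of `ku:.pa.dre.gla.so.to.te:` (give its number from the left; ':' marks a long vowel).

5

Classical Latin: stress the penult if heavy (long vowel or closed), else the antepenult.
Weights: 5 so L, 6 to L, 7 te: H.
The penult (syllable 6, to) is light, so stress falls on the antepenult (syllable 5, so).
Stress on syllable 5: ku:.pa.dre.gla.ˈso.to.te:.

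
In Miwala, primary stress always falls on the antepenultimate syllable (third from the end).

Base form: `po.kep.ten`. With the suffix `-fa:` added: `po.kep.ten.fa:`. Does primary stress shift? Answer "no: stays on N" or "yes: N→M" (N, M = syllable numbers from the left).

yes: 1→2

Base `po.kep.ten` (3 syllables):
  The word has 3 syllables; the antepenultimate syllable (third from the end) is syllable 1 (po).
  → primary stress on syllable 1.
Suffixed `po.kep.ten.fa:` (4 syllables):
  The word has 4 syllables; the antepenultimate syllable (third from the end) is syllable 2 (kep).
  → primary stress on syllable 2.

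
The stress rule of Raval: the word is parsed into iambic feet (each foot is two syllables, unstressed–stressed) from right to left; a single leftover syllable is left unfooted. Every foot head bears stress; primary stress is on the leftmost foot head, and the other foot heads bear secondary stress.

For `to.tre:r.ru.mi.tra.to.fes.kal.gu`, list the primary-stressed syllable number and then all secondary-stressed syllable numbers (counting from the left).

primary 3, secondary 5, 7, 9

Parse right to left into iambic (σˈσ) feet: to (tre:r.ˈru) (mi.ˈtra) (to.ˈfes) (kal.ˈgu). Syllable 1 is left unfooted.
Foot heads (stressed positions): 3, 5, 7, 9.
End Rule Leftmost: primary stress on the leftmost head = syllable 3.
Secondary stress on 5, 7, 9: to.tre:r.ˈru.mi.ˌtra.to.ˌfes.kal.ˌgu.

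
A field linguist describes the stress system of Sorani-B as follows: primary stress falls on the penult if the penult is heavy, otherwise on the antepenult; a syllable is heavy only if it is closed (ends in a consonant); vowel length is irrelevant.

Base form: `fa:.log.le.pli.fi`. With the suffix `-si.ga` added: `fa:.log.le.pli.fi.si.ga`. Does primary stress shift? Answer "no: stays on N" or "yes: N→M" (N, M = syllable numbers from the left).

yes: 3→5

Base `fa:.log.le.pli.fi` (5 syllables):
  Weights: 3 le L, 4 pli L, 5 fi L.
  The penult (syllable 4, pli) is light, so stress falls on the antepenult (syllable 3, le).
  → primary stress on syllable 3.
Suffixed `fa:.log.le.pli.fi.si.ga` (7 syllables):
  Weights: 5 fi L, 6 si L, 7 ga L.
  The penult (syllable 6, si) is light, so stress falls on the antepenult (syllable 5, fi).
  → primary stress on syllable 5.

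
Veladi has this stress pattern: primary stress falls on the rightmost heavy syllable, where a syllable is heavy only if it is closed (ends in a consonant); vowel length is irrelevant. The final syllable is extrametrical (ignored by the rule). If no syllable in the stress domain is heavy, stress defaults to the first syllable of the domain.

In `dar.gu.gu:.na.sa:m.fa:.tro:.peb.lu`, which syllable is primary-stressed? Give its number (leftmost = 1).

8

The final syllable (9, lu) is extrametrical; the stress domain is syllables 1–8.
Weights: 1 dar H, 2 gu L, 3 gu: L, 4 na L, 5 sa:m H, 6 fa: L, 7 tro: L, 8 peb H.
Heavy syllables in the domain: 1, 5, 8. The rightmost is syllable 8 (peb).
Primary stress: syllable 8 → dar.gu.gu:.na.sa:m.fa:.tro:.ˈpeb.lu.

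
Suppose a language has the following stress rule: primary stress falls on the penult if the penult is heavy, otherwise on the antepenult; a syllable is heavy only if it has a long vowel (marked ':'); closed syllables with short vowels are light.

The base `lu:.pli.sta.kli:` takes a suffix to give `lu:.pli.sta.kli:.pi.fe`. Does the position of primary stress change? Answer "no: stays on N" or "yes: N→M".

yes: 2→4

Base `lu:.pli.sta.kli:` (4 syllables):
  Weights: 2 pli L, 3 sta L, 4 kli: H.
  The penult (syllable 3, sta) is light, so stress falls on the antepenult (syllable 2, pli).
  → primary stress on syllable 2.
Suffixed `lu:.pli.sta.kli:.pi.fe` (6 syllables):
  Weights: 4 kli: H, 5 pi L, 6 fe L.
  The penult (syllable 5, pi) is light, so stress falls on the antepenult (syllable 4, kli:).
  → primary stress on syllable 4.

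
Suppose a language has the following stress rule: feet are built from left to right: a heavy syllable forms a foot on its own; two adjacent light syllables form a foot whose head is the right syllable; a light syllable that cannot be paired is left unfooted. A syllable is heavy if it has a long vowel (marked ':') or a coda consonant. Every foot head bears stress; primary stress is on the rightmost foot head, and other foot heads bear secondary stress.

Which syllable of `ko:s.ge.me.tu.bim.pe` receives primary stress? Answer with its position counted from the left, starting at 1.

5

Weights: 1 ko:s H, 2 ge L, 3 me L, 4 tu L, 5 bim H, 6 pe L.
Parse left to right (heavy = foot alone; LL = one foot; stranded L unfooted): (ˈko:s) (ge.ˈme) tu (ˈbim) pe.
Foot heads: 1, 3, 5.
Primary stress on the rightmost head = syllable 5.
Primary stress: syllable 5 → ko:s.ge.me.tu.ˈbim.pe.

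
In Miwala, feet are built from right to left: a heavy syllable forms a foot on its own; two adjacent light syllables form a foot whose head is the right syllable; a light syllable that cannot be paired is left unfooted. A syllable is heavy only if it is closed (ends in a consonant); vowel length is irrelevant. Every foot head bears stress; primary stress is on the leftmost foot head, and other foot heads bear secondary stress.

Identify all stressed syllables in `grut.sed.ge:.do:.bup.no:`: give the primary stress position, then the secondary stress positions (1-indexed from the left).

Weights: 1 grut H, 2 sed H, 3 ge: L, 4 do: L, 5 bup H, 6 no: L.
Parse right to left (heavy = foot alone; LL = one foot; stranded L unfooted): (ˈgrut) (ˈsed) (ge:.ˈdo:) (ˈbup) no:.
Foot heads: 1, 2, 4, 5.
Primary stress on the leftmost head = syllable 1.
Secondary stress on 2, 4, 5: ˈgrut.ˌsed.ge:.ˌdo:.ˌbup.no:.

primary 1, secondary 2, 4, 5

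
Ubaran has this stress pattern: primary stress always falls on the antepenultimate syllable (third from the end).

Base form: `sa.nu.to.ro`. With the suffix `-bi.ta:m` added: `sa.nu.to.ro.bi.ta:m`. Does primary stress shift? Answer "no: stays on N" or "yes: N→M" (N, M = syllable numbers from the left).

Base `sa.nu.to.ro` (4 syllables):
  The word has 4 syllables; the antepenultimate syllable (third from the end) is syllable 2 (nu).
  → primary stress on syllable 2.
Suffixed `sa.nu.to.ro.bi.ta:m` (6 syllables):
  The word has 6 syllables; the antepenultimate syllable (third from the end) is syllable 4 (ro).
  → primary stress on syllable 4.

yes: 2→4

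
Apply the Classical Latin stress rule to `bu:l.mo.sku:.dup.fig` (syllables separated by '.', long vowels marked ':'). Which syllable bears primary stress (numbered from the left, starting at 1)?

4

Classical Latin: stress the penult if heavy (long vowel or closed), else the antepenult.
Weights: 3 sku: H, 4 dup H, 5 fig H.
The penult (syllable 4, dup) is heavy, so it takes stress.
Stress on syllable 4: bu:l.mo.sku:.ˈdup.fig.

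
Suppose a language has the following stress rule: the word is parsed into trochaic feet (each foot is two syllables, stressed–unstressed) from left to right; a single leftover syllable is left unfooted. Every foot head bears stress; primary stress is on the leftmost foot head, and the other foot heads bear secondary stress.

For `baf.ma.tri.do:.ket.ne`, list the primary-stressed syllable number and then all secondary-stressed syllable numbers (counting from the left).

primary 1, secondary 3, 5

Parse left to right into trochaic (ˈσσ) feet: (ˈbaf.ma) (ˈtri.do:) (ˈket.ne).
Foot heads (stressed positions): 1, 3, 5.
End Rule Leftmost: primary stress on the leftmost head = syllable 1.
Secondary stress on 3, 5: ˈbaf.ma.ˌtri.do:.ˌket.ne.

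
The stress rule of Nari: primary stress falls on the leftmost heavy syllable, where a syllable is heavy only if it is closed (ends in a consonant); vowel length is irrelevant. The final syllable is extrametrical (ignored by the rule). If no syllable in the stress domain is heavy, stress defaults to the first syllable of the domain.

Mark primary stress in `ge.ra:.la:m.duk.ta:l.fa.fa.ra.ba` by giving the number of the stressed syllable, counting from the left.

The final syllable (9, ba) is extrametrical; the stress domain is syllables 1–8.
Weights: 1 ge L, 2 ra: L, 3 la:m H, 4 duk H, 5 ta:l H, 6 fa L, 7 fa L, 8 ra L.
Heavy syllables in the domain: 3, 4, 5. The leftmost is syllable 3 (la:m).
Primary stress: syllable 3 → ge.ra:.ˈla:m.duk.ta:l.fa.fa.ra.ba.

3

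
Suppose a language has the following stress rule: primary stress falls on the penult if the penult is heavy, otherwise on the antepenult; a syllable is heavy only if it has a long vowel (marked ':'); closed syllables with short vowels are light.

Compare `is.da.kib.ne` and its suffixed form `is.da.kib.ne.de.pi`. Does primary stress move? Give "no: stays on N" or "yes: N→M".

yes: 2→4

Base `is.da.kib.ne` (4 syllables):
  Weights: 2 da L, 3 kib L, 4 ne L.
  The penult (syllable 3, kib) is light, so stress falls on the antepenult (syllable 2, da).
  → primary stress on syllable 2.
Suffixed `is.da.kib.ne.de.pi` (6 syllables):
  Weights: 4 ne L, 5 de L, 6 pi L.
  The penult (syllable 5, de) is light, so stress falls on the antepenult (syllable 4, ne).
  → primary stress on syllable 4.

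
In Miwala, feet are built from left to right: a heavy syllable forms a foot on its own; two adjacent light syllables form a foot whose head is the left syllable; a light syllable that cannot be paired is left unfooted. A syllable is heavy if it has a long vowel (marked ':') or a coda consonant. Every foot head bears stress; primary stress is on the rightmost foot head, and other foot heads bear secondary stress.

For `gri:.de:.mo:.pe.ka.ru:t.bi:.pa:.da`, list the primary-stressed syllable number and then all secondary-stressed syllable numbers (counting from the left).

Weights: 1 gri: H, 2 de: H, 3 mo: H, 4 pe L, 5 ka L, 6 ru:t H, 7 bi: H, 8 pa: H, 9 da L.
Parse left to right (heavy = foot alone; LL = one foot; stranded L unfooted): (ˈgri:) (ˈde:) (ˈmo:) (ˈpe.ka) (ˈru:t) (ˈbi:) (ˈpa:) da.
Foot heads: 1, 2, 3, 4, 6, 7, 8.
Primary stress on the rightmost head = syllable 8.
Secondary stress on 1, 2, 3, 4, 6, 7: ˌgri:.ˌde:.ˌmo:.ˌpe.ka.ˌru:t.ˌbi:.ˈpa:.da.

primary 8, secondary 1, 2, 3, 4, 6, 7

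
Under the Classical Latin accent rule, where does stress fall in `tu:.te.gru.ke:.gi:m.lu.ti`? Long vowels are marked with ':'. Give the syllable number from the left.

Classical Latin: stress the penult if heavy (long vowel or closed), else the antepenult.
Weights: 5 gi:m H, 6 lu L, 7 ti L.
The penult (syllable 6, lu) is light, so stress falls on the antepenult (syllable 5, gi:m).
Stress on syllable 5: tu:.te.gru.ke:.ˈgi:m.lu.ti.

5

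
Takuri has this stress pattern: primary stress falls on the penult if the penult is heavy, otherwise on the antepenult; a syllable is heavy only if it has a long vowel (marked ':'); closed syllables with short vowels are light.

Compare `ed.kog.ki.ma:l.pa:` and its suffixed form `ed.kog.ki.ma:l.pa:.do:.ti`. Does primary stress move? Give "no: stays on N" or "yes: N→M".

Base `ed.kog.ki.ma:l.pa:` (5 syllables):
  Weights: 3 ki L, 4 ma:l H, 5 pa: H.
  The penult (syllable 4, ma:l) is heavy, so it takes stress.
  → primary stress on syllable 4.
Suffixed `ed.kog.ki.ma:l.pa:.do:.ti` (7 syllables):
  Weights: 5 pa: H, 6 do: H, 7 ti L.
  The penult (syllable 6, do:) is heavy, so it takes stress.
  → primary stress on syllable 6.

yes: 4→6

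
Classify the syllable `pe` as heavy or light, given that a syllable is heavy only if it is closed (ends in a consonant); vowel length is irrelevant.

`pe`: short vowel, open (no coda). Open (no coda) → light.

light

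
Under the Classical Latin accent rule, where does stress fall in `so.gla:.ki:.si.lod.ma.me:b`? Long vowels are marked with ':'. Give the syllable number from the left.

Classical Latin: stress the penult if heavy (long vowel or closed), else the antepenult.
Weights: 5 lod H, 6 ma L, 7 me:b H.
The penult (syllable 6, ma) is light, so stress falls on the antepenult (syllable 5, lod).
Stress on syllable 5: so.gla:.ki:.si.ˈlod.ma.me:b.

5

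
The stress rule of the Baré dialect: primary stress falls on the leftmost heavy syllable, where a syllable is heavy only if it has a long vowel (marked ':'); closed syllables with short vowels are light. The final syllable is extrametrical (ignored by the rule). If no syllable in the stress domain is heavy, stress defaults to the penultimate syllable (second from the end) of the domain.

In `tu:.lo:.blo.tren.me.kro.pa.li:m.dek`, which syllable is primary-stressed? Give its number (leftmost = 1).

1

The final syllable (9, dek) is extrametrical; the stress domain is syllables 1–8.
Weights: 1 tu: H, 2 lo: H, 3 blo L, 4 tren L, 5 me L, 6 kro L, 7 pa L, 8 li:m H.
Heavy syllables in the domain: 1, 2, 8. The leftmost is syllable 1 (tu:).
Primary stress: syllable 1 → ˈtu:.lo:.blo.tren.me.kro.pa.li:m.dek.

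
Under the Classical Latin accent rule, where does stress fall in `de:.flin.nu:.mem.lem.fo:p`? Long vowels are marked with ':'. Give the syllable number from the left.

Classical Latin: stress the penult if heavy (long vowel or closed), else the antepenult.
Weights: 4 mem H, 5 lem H, 6 fo:p H.
The penult (syllable 5, lem) is heavy, so it takes stress.
Stress on syllable 5: de:.flin.nu:.mem.ˈlem.fo:p.

5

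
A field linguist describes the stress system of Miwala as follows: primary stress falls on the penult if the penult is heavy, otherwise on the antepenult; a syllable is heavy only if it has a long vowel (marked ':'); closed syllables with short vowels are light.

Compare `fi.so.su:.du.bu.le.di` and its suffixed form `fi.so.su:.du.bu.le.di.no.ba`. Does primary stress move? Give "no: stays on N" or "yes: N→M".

yes: 5→7

Base `fi.so.su:.du.bu.le.di` (7 syllables):
  Weights: 5 bu L, 6 le L, 7 di L.
  The penult (syllable 6, le) is light, so stress falls on the antepenult (syllable 5, bu).
  → primary stress on syllable 5.
Suffixed `fi.so.su:.du.bu.le.di.no.ba` (9 syllables):
  Weights: 7 di L, 8 no L, 9 ba L.
  The penult (syllable 8, no) is light, so stress falls on the antepenult (syllable 7, di).
  → primary stress on syllable 7.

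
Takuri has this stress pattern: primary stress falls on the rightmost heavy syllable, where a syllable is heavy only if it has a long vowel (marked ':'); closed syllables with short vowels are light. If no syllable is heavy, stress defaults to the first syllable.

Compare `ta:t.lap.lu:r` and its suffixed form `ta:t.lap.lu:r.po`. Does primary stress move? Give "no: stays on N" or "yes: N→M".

no: stays on 3

Base `ta:t.lap.lu:r` (3 syllables):
  Weights: 1 ta:t H, 2 lap L, 3 lu:r H.
  Heavy syllables in the domain: 1, 3. The rightmost is syllable 3 (lu:r).
  → primary stress on syllable 3.
Suffixed `ta:t.lap.lu:r.po` (4 syllables):
  Weights: 1 ta:t H, 2 lap L, 3 lu:r H, 4 po L.
  Heavy syllables in the domain: 1, 3. The rightmost is syllable 3 (lu:r).
  → primary stress on syllable 3.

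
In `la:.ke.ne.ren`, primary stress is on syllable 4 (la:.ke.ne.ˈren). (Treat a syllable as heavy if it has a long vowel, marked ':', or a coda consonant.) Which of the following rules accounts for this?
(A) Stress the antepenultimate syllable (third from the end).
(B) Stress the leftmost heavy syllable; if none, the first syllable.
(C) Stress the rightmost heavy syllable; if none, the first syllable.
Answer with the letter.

Rule A → syllable 2 (observed: 4).
Rule B → syllable 1 (observed: 4).
Rule C → syllable 4 ✓.

C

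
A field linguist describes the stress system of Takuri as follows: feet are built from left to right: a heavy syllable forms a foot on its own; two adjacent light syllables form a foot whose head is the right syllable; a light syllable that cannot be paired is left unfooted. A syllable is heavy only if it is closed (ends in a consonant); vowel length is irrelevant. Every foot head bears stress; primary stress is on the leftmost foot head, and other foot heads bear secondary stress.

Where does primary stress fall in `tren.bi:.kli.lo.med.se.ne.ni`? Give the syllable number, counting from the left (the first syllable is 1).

1

Weights: 1 tren H, 2 bi: L, 3 kli L, 4 lo L, 5 med H, 6 se L, 7 ne L, 8 ni L.
Parse left to right (heavy = foot alone; LL = one foot; stranded L unfooted): (ˈtren) (bi:.ˈkli) lo (ˈmed) (se.ˈne) ni.
Foot heads: 1, 3, 5, 7.
Primary stress on the leftmost head = syllable 1.
Primary stress: syllable 1 → ˈtren.bi:.kli.lo.med.se.ne.ni.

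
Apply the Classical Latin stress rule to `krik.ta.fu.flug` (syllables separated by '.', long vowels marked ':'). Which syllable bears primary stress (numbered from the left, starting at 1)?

Classical Latin: stress the penult if heavy (long vowel or closed), else the antepenult.
Weights: 2 ta L, 3 fu L, 4 flug H.
The penult (syllable 3, fu) is light, so stress falls on the antepenult (syllable 2, ta).
Stress on syllable 2: krik.ˈta.fu.flug.

2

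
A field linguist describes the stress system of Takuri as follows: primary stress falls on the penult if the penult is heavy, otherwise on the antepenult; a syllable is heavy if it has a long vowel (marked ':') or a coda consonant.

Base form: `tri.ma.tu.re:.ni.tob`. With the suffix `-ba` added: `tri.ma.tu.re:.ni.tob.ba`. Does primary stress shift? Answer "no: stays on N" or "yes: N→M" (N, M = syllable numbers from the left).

yes: 4→6

Base `tri.ma.tu.re:.ni.tob` (6 syllables):
  Weights: 4 re: H, 5 ni L, 6 tob H.
  The penult (syllable 5, ni) is light, so stress falls on the antepenult (syllable 4, re:).
  → primary stress on syllable 4.
Suffixed `tri.ma.tu.re:.ni.tob.ba` (7 syllables):
  Weights: 5 ni L, 6 tob H, 7 ba L.
  The penult (syllable 6, tob) is heavy, so it takes stress.
  → primary stress on syllable 6.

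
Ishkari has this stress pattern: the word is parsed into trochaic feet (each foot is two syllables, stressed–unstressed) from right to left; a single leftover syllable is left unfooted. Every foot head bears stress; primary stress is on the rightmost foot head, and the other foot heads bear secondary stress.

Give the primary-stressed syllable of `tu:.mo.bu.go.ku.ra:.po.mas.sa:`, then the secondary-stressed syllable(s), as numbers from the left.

Parse right to left into trochaic (ˈσσ) feet: tu: (ˈmo.bu) (ˈgo.ku) (ˈra:.po) (ˈmas.sa:). Syllable 1 is left unfooted.
Foot heads (stressed positions): 2, 4, 6, 8.
End Rule Rightmost: primary stress on the rightmost head = syllable 8.
Secondary stress on 2, 4, 6: tu:.ˌmo.bu.ˌgo.ku.ˌra:.po.ˈmas.sa:.

primary 8, secondary 2, 4, 6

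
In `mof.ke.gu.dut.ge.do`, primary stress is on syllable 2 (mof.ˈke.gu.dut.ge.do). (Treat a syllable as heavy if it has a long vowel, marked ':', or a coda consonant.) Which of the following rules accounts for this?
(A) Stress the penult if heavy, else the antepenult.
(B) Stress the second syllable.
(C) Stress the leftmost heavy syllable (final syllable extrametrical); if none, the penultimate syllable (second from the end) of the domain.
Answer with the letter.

Rule A → syllable 4 (observed: 2).
Rule B → syllable 2 ✓.
Rule C → syllable 1 (observed: 2).

B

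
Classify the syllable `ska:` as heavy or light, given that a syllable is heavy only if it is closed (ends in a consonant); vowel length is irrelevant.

light

`ska:`: long vowel, open (no coda). Open (no coda) → light.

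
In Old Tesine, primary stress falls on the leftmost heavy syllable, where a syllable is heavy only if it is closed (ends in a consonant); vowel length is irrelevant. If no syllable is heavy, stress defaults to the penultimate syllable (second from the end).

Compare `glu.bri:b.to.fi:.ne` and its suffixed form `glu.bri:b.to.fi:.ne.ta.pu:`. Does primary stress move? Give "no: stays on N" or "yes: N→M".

Base `glu.bri:b.to.fi:.ne` (5 syllables):
  Weights: 1 glu L, 2 bri:b H, 3 to L, 4 fi: L, 5 ne L.
  Heavy syllables in the domain: 2. The leftmost is syllable 2 (bri:b).
  → primary stress on syllable 2.
Suffixed `glu.bri:b.to.fi:.ne.ta.pu:` (7 syllables):
  Weights: 1 glu L, 2 bri:b H, 3 to L, 4 fi: L, 5 ne L, 6 ta L, 7 pu: L.
  Heavy syllables in the domain: 2. The leftmost is syllable 2 (bri:b).
  → primary stress on syllable 2.

no: stays on 2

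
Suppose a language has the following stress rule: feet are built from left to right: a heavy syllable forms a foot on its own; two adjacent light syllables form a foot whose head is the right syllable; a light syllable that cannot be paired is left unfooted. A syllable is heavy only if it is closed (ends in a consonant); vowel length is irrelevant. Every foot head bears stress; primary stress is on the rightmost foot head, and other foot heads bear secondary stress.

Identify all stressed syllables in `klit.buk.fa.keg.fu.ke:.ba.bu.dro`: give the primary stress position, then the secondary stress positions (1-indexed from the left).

primary 8, secondary 1, 2, 4, 6

Weights: 1 klit H, 2 buk H, 3 fa L, 4 keg H, 5 fu L, 6 ke: L, 7 ba L, 8 bu L, 9 dro L.
Parse left to right (heavy = foot alone; LL = one foot; stranded L unfooted): (ˈklit) (ˈbuk) fa (ˈkeg) (fu.ˈke:) (ba.ˈbu) dro.
Foot heads: 1, 2, 4, 6, 8.
Primary stress on the rightmost head = syllable 8.
Secondary stress on 1, 2, 4, 6: ˌklit.ˌbuk.fa.ˌkeg.fu.ˌke:.ba.ˈbu.dro.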